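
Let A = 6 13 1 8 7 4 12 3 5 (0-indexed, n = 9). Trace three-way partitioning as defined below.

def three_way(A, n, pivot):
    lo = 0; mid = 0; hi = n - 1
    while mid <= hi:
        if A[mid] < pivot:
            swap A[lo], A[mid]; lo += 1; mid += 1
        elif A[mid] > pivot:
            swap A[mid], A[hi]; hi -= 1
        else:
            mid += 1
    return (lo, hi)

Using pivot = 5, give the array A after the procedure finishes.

3 1 4 5 7 12 8 13 6

lo=0 mid=0 hi=8
6>5: swap(0,8), hi=7 ⇒ 5 13 1 8 7 4 12 3 6
5=5: mid=1
13>5: swap(1,7), hi=6 ⇒ 5 3 1 8 7 4 12 13 6
3<5: swap(0,1), lo=1 mid=2 ⇒ 3 5 1 8 7 4 12 13 6
1<5: swap(1,2), lo=2 mid=3 ⇒ 3 1 5 8 7 4 12 13 6
8>5: swap(3,6), hi=5 ⇒ 3 1 5 12 7 4 8 13 6
12>5: swap(3,5), hi=4 ⇒ 3 1 5 4 7 12 8 13 6
4<5: swap(2,3), lo=3 mid=4 ⇒ 3 1 4 5 7 12 8 13 6
7>5: swap(4,4), hi=3 ⇒ 3 1 4 5 7 12 8 13 6
done. lo=3 hi=3; A=3 1 4 5 7 12 8 13 6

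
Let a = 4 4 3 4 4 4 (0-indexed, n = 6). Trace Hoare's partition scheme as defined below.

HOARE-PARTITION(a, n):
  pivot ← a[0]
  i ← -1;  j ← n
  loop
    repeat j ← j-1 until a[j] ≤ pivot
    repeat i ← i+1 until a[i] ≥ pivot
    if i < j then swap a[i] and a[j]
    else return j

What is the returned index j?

3

pivot = a[0] = 4; i = -1, j = 6
j→5 (a[5]=4≤4), i→0 (a[0]=4≥4); i<j, swap → 4 4 3 4 4 4
j→4 (a[4]=4≤4), i→1 (a[1]=4≥4); i<j, swap → 4 4 3 4 4 4
j→3, i→3; i≥j, return j=3. a = 4 4 3 4 4 4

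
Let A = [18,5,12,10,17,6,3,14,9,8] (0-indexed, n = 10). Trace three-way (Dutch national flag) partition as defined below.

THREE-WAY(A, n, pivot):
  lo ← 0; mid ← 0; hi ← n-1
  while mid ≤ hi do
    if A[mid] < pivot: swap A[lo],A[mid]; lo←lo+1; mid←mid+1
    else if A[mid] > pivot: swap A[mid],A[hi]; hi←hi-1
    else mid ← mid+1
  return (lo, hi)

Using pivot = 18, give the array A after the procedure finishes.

lo=0 mid=0 hi=9
18=18: mid=1
5<18: swap(0,1), lo=1 mid=2 ⇒ [5,18,12,10,17,6,3,14,9,8]
12<18: swap(1,2), lo=2 mid=3 ⇒ [5,12,18,10,17,6,3,14,9,8]
10<18: swap(2,3), lo=3 mid=4 ⇒ [5,12,10,18,17,6,3,14,9,8]
17<18: swap(3,4), lo=4 mid=5 ⇒ [5,12,10,17,18,6,3,14,9,8]
6<18: swap(4,5), lo=5 mid=6 ⇒ [5,12,10,17,6,18,3,14,9,8]
3<18: swap(5,6), lo=6 mid=7 ⇒ [5,12,10,17,6,3,18,14,9,8]
14<18: swap(6,7), lo=7 mid=8 ⇒ [5,12,10,17,6,3,14,18,9,8]
9<18: swap(7,8), lo=8 mid=9 ⇒ [5,12,10,17,6,3,14,9,18,8]
8<18: swap(8,9), lo=9 mid=10 ⇒ [5,12,10,17,6,3,14,9,8,18]
done. lo=9 hi=9; A=[5,12,10,17,6,3,14,9,8,18]

[5,12,10,17,6,3,14,9,8,18]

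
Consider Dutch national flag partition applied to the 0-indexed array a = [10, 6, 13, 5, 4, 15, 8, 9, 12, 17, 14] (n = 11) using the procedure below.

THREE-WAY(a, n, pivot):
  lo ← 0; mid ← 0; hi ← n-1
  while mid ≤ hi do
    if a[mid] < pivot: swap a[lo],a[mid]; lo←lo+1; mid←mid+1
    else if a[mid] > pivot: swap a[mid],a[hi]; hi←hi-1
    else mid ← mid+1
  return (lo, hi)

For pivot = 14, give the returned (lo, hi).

lo=0 mid=0 hi=10
10<14: swap(0,0), lo=1 mid=1 ⇒ [10, 6, 13, 5, 4, 15, 8, 9, 12, 17, 14]
6<14: swap(1,1), lo=2 mid=2 ⇒ [10, 6, 13, 5, 4, 15, 8, 9, 12, 17, 14]
13<14: swap(2,2), lo=3 mid=3 ⇒ [10, 6, 13, 5, 4, 15, 8, 9, 12, 17, 14]
5<14: swap(3,3), lo=4 mid=4 ⇒ [10, 6, 13, 5, 4, 15, 8, 9, 12, 17, 14]
4<14: swap(4,4), lo=5 mid=5 ⇒ [10, 6, 13, 5, 4, 15, 8, 9, 12, 17, 14]
15>14: swap(5,10), hi=9 ⇒ [10, 6, 13, 5, 4, 14, 8, 9, 12, 17, 15]
14=14: mid=6
8<14: swap(5,6), lo=6 mid=7 ⇒ [10, 6, 13, 5, 4, 8, 14, 9, 12, 17, 15]
9<14: swap(6,7), lo=7 mid=8 ⇒ [10, 6, 13, 5, 4, 8, 9, 14, 12, 17, 15]
12<14: swap(7,8), lo=8 mid=9 ⇒ [10, 6, 13, 5, 4, 8, 9, 12, 14, 17, 15]
17>14: swap(9,9), hi=8 ⇒ [10, 6, 13, 5, 4, 8, 9, 12, 14, 17, 15]
done. lo=8 hi=8; a=[10, 6, 13, 5, 4, 8, 9, 12, 14, 17, 15]

(8, 8)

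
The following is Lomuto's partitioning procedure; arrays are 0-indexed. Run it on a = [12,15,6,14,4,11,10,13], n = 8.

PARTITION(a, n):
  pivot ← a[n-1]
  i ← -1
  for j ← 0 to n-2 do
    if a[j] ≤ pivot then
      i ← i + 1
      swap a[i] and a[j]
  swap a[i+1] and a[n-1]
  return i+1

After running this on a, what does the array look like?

[12,6,4,11,10,13,15,14]

pivot=13, i=-1
j=0: 12≤13, i=0, swap(0,0) ⇒ [12,15,6,14,4,11,10,13]
j=1: 15>13, skip
j=2: 6≤13, i=1, swap(1,2) ⇒ [12,6,15,14,4,11,10,13]
j=3: 14>13, skip
j=4: 4≤13, i=2, swap(2,4) ⇒ [12,6,4,14,15,11,10,13]
j=5: 11≤13, i=3, swap(3,5) ⇒ [12,6,4,11,15,14,10,13]
j=6: 10≤13, i=4, swap(4,6) ⇒ [12,6,4,11,10,14,15,13]
swap(5,7) ⇒ [12,6,4,11,10,13,15,14]; return 5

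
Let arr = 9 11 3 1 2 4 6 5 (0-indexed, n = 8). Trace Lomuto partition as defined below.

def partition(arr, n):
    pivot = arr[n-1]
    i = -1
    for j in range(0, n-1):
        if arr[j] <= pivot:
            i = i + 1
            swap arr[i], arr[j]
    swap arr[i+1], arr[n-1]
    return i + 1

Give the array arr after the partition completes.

pivot=5, i=-1
j=0: 9>5, skip
j=1: 11>5, skip
j=2: 3≤5, i=0, swap(0,2) ⇒ 3 11 9 1 2 4 6 5
j=3: 1≤5, i=1, swap(1,3) ⇒ 3 1 9 11 2 4 6 5
j=4: 2≤5, i=2, swap(2,4) ⇒ 3 1 2 11 9 4 6 5
j=5: 4≤5, i=3, swap(3,5) ⇒ 3 1 2 4 9 11 6 5
j=6: 6>5, skip
swap(4,7) ⇒ 3 1 2 4 5 11 6 9; return 4

3 1 2 4 5 11 6 9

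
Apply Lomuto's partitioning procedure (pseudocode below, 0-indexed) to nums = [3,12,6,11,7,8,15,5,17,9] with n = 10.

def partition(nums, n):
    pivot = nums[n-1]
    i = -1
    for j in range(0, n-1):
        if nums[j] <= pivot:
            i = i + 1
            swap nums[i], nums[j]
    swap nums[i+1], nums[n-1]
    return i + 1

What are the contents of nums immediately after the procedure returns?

[3,6,7,8,5,9,15,12,17,11]

pivot=9, i=-1
j=0: 3≤9, i=0, swap(0,0) ⇒ [3,12,6,11,7,8,15,5,17,9]
j=1: 12>9, skip
j=2: 6≤9, i=1, swap(1,2) ⇒ [3,6,12,11,7,8,15,5,17,9]
j=3: 11>9, skip
j=4: 7≤9, i=2, swap(2,4) ⇒ [3,6,7,11,12,8,15,5,17,9]
j=5: 8≤9, i=3, swap(3,5) ⇒ [3,6,7,8,12,11,15,5,17,9]
j=6: 15>9, skip
j=7: 5≤9, i=4, swap(4,7) ⇒ [3,6,7,8,5,11,15,12,17,9]
j=8: 17>9, skip
swap(5,9) ⇒ [3,6,7,8,5,9,15,12,17,11]; return 5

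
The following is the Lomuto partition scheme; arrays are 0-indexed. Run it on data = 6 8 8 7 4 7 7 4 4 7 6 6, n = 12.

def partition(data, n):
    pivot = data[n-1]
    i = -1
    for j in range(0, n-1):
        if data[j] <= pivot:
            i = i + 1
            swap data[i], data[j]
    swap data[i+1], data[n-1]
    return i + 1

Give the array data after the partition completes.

6 4 4 4 6 6 7 8 7 7 8 7

pivot = data[11] = 6; i = -1
j=0: data[0]=6 ≤ 6 → i=0, swap data[0],data[0] (no change) → 6 8 8 7 4 7 7 4 4 7 6 6
j=1: data[1]=8 > 6 → no swap
j=2: data[2]=8 > 6 → no swap
j=3: data[3]=7 > 6 → no swap
j=4: data[4]=4 ≤ 6 → i=1, swap data[1],data[4] → 6 4 8 7 8 7 7 4 4 7 6 6
j=5: data[5]=7 > 6 → no swap
j=6: data[6]=7 > 6 → no swap
j=7: data[7]=4 ≤ 6 → i=2, swap data[2],data[7] → 6 4 4 7 8 7 7 8 4 7 6 6
j=8: data[8]=4 ≤ 6 → i=3, swap data[3],data[8] → 6 4 4 4 8 7 7 8 7 7 6 6
j=9: data[9]=7 > 6 → no swap
j=10: data[10]=6 ≤ 6 → i=4, swap data[4],data[10] → 6 4 4 4 6 7 7 8 7 7 8 6
final swap data[5],data[11] → 6 4 4 4 6 6 7 8 7 7 8 7; return 5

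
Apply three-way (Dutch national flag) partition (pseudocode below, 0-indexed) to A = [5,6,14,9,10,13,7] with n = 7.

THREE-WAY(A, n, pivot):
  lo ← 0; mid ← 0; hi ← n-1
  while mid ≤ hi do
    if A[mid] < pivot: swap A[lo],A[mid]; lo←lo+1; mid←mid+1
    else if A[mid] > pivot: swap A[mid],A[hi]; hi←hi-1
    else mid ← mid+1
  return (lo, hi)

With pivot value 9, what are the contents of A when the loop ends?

lo=0 mid=0 hi=6
5<9: swap(0,0), lo=1 mid=1 ⇒ [5,6,14,9,10,13,7]
6<9: swap(1,1), lo=2 mid=2 ⇒ [5,6,14,9,10,13,7]
14>9: swap(2,6), hi=5 ⇒ [5,6,7,9,10,13,14]
7<9: swap(2,2), lo=3 mid=3 ⇒ [5,6,7,9,10,13,14]
9=9: mid=4
10>9: swap(4,5), hi=4 ⇒ [5,6,7,9,13,10,14]
13>9: swap(4,4), hi=3 ⇒ [5,6,7,9,13,10,14]
done. lo=3 hi=3; A=[5,6,7,9,13,10,14]

[5,6,7,9,13,10,14]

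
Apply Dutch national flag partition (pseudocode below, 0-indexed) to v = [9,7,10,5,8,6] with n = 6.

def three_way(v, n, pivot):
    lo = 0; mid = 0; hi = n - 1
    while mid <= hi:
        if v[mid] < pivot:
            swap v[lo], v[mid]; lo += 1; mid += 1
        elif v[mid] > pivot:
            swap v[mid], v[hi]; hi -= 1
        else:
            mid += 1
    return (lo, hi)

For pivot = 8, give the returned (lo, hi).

(3, 3)

lo=0 mid=0 hi=5
9>8: swap(0,5), hi=4 ⇒ [6,7,10,5,8,9]
6<8: swap(0,0), lo=1 mid=1 ⇒ [6,7,10,5,8,9]
7<8: swap(1,1), lo=2 mid=2 ⇒ [6,7,10,5,8,9]
10>8: swap(2,4), hi=3 ⇒ [6,7,8,5,10,9]
8=8: mid=3
5<8: swap(2,3), lo=3 mid=4 ⇒ [6,7,5,8,10,9]
done. lo=3 hi=3; v=[6,7,5,8,10,9]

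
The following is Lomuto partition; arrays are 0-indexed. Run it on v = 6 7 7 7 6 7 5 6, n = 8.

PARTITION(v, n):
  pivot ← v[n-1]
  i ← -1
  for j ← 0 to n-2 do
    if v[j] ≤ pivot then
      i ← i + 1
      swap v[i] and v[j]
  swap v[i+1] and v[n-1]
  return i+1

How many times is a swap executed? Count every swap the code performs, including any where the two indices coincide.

4

pivot=6, i=-1
j=0: 6≤6, i=0, swap(0,0) ⇒ 6 7 7 7 6 7 5 6
j=1: 7>6, skip
j=2: 7>6, skip
j=3: 7>6, skip
j=4: 6≤6, i=1, swap(1,4) ⇒ 6 6 7 7 7 7 5 6
j=5: 7>6, skip
j=6: 5≤6, i=2, swap(2,6) ⇒ 6 6 5 7 7 7 7 6
swap(3,7) ⇒ 6 6 5 6 7 7 7 7; return 3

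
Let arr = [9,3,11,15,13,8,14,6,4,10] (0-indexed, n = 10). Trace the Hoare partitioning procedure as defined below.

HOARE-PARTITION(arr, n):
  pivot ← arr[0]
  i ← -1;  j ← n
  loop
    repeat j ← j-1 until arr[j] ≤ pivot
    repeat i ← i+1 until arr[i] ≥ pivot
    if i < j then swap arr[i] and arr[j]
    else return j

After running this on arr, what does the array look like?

pivot = arr[0] = 9; i = -1, j = 10
j→8 (arr[8]=4≤9), i→0 (arr[0]=9≥9); i<j, swap → [4,3,11,15,13,8,14,6,9,10]
j→7 (arr[7]=6≤9), i→2 (arr[2]=11≥9); i<j, swap → [4,3,6,15,13,8,14,11,9,10]
j→5 (arr[5]=8≤9), i→3 (arr[3]=15≥9); i<j, swap → [4,3,6,8,13,15,14,11,9,10]
j→3, i→4; i≥j, return j=3. arr = [4,3,6,8,13,15,14,11,9,10]

[4,3,6,8,13,15,14,11,9,10]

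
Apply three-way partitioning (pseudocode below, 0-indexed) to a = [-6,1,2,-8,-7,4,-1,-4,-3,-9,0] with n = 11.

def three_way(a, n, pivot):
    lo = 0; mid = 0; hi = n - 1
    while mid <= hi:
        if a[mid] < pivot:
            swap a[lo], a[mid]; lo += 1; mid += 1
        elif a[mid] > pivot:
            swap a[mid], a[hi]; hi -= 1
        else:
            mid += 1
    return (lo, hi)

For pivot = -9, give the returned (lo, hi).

(0, 0)

pivot = -9; lo=0, mid=0, hi=10
a[mid]=-6>-9: swap a[0],a[10]; hi=9 → [0,1,2,-8,-7,4,-1,-4,-3,-9,-6]
a[mid]=0>-9: swap a[0],a[9]; hi=8 → [-9,1,2,-8,-7,4,-1,-4,-3,0,-6]
a[mid]=-9=-9: mid=1
a[mid]=1>-9: swap a[1],a[8]; hi=7 → [-9,-3,2,-8,-7,4,-1,-4,1,0,-6]
a[mid]=-3>-9: swap a[1],a[7]; hi=6 → [-9,-4,2,-8,-7,4,-1,-3,1,0,-6]
a[mid]=-4>-9: swap a[1],a[6]; hi=5 → [-9,-1,2,-8,-7,4,-4,-3,1,0,-6]
a[mid]=-1>-9: swap a[1],a[5]; hi=4 → [-9,4,2,-8,-7,-1,-4,-3,1,0,-6]
a[mid]=4>-9: swap a[1],a[4]; hi=3 → [-9,-7,2,-8,4,-1,-4,-3,1,0,-6]
a[mid]=-7>-9: swap a[1],a[3]; hi=2 → [-9,-8,2,-7,4,-1,-4,-3,1,0,-6]
a[mid]=-8>-9: swap a[1],a[2]; hi=1 → [-9,2,-8,-7,4,-1,-4,-3,1,0,-6]
a[mid]=2>-9: swap a[1],a[1]; hi=0 → [-9,2,-8,-7,4,-1,-4,-3,1,0,-6]
end: lo=0, hi=0; a = [-9,2,-8,-7,4,-1,-4,-3,1,0,-6]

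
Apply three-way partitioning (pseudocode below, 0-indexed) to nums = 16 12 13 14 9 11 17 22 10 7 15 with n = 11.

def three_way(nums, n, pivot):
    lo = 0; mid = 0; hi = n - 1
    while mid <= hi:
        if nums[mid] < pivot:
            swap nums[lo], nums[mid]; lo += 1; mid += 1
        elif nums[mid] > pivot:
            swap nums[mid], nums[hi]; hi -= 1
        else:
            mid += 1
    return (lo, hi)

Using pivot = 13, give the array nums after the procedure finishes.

7 12 10 9 11 13 22 17 14 15 16

pivot = 13; lo=0, mid=0, hi=10
nums[mid]=16>13: swap nums[0],nums[10]; hi=9 → 15 12 13 14 9 11 17 22 10 7 16
nums[mid]=15>13: swap nums[0],nums[9]; hi=8 → 7 12 13 14 9 11 17 22 10 15 16
nums[mid]=7<13: swap nums[0],nums[0]; lo=1,mid=1 → 7 12 13 14 9 11 17 22 10 15 16
nums[mid]=12<13: swap nums[1],nums[1]; lo=2,mid=2 → 7 12 13 14 9 11 17 22 10 15 16
nums[mid]=13=13: mid=3
nums[mid]=14>13: swap nums[3],nums[8]; hi=7 → 7 12 13 10 9 11 17 22 14 15 16
nums[mid]=10<13: swap nums[2],nums[3]; lo=3,mid=4 → 7 12 10 13 9 11 17 22 14 15 16
nums[mid]=9<13: swap nums[3],nums[4]; lo=4,mid=5 → 7 12 10 9 13 11 17 22 14 15 16
nums[mid]=11<13: swap nums[4],nums[5]; lo=5,mid=6 → 7 12 10 9 11 13 17 22 14 15 16
nums[mid]=17>13: swap nums[6],nums[7]; hi=6 → 7 12 10 9 11 13 22 17 14 15 16
nums[mid]=22>13: swap nums[6],nums[6]; hi=5 → 7 12 10 9 11 13 22 17 14 15 16
end: lo=5, hi=5; nums = 7 12 10 9 11 13 22 17 14 15 16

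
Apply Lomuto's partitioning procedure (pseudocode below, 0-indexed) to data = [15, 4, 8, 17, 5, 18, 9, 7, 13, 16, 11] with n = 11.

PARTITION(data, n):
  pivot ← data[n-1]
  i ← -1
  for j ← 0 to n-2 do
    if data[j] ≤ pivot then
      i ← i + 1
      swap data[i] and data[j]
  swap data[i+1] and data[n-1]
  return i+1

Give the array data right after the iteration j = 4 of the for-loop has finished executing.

[4, 8, 5, 17, 15, 18, 9, 7, 13, 16, 11]

pivot = data[10] = 11; i = -1
j=0: data[0]=15 > 11 → no swap
j=1: data[1]=4 ≤ 11 → i=0, swap data[0],data[1] → [4, 15, 8, 17, 5, 18, 9, 7, 13, 16, 11]
j=2: data[2]=8 ≤ 11 → i=1, swap data[1],data[2] → [4, 8, 15, 17, 5, 18, 9, 7, 13, 16, 11]
j=3: data[3]=17 > 11 → no swap
j=4: data[4]=5 ≤ 11 → i=2, swap data[2],data[4] → [4, 8, 5, 17, 15, 18, 9, 7, 13, 16, 11]
(after j=4) data = [4, 8, 5, 17, 15, 18, 9, 7, 13, 16, 11]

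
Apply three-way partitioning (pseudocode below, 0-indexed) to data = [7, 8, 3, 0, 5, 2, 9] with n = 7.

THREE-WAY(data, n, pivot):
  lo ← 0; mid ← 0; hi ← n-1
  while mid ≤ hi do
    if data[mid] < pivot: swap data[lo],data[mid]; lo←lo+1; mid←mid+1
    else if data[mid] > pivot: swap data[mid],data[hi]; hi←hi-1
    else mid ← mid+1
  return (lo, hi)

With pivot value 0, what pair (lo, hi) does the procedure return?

(0, 0)

pivot = 0; lo=0, mid=0, hi=6
data[mid]=7>0: swap data[0],data[6]; hi=5 → [9, 8, 3, 0, 5, 2, 7]
data[mid]=9>0: swap data[0],data[5]; hi=4 → [2, 8, 3, 0, 5, 9, 7]
data[mid]=2>0: swap data[0],data[4]; hi=3 → [5, 8, 3, 0, 2, 9, 7]
data[mid]=5>0: swap data[0],data[3]; hi=2 → [0, 8, 3, 5, 2, 9, 7]
data[mid]=0=0: mid=1
data[mid]=8>0: swap data[1],data[2]; hi=1 → [0, 3, 8, 5, 2, 9, 7]
data[mid]=3>0: swap data[1],data[1]; hi=0 → [0, 3, 8, 5, 2, 9, 7]
end: lo=0, hi=0; data = [0, 3, 8, 5, 2, 9, 7]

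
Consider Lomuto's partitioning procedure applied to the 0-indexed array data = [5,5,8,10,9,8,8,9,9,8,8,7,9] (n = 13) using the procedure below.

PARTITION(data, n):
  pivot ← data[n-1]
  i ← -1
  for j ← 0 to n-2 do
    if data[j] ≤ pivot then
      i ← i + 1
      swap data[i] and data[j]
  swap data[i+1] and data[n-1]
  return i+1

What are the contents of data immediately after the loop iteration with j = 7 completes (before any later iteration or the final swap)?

pivot=9, i=-1
j=0: 5≤9, i=0, swap(0,0) ⇒ [5,5,8,10,9,8,8,9,9,8,8,7,9]
j=1: 5≤9, i=1, swap(1,1) ⇒ [5,5,8,10,9,8,8,9,9,8,8,7,9]
j=2: 8≤9, i=2, swap(2,2) ⇒ [5,5,8,10,9,8,8,9,9,8,8,7,9]
j=3: 10>9, skip
j=4: 9≤9, i=3, swap(3,4) ⇒ [5,5,8,9,10,8,8,9,9,8,8,7,9]
j=5: 8≤9, i=4, swap(4,5) ⇒ [5,5,8,9,8,10,8,9,9,8,8,7,9]
j=6: 8≤9, i=5, swap(5,6) ⇒ [5,5,8,9,8,8,10,9,9,8,8,7,9]
j=7: 9≤9, i=6, swap(6,7) ⇒ [5,5,8,9,8,8,9,10,9,8,8,7,9]
(after j=7) data = [5,5,8,9,8,8,9,10,9,8,8,7,9]

[5,5,8,9,8,8,9,10,9,8,8,7,9]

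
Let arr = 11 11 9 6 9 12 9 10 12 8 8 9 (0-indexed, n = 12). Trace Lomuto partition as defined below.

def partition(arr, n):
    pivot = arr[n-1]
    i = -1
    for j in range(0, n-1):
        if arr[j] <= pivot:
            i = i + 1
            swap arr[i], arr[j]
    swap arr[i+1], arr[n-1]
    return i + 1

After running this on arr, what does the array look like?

pivot = arr[11] = 9; i = -1
j=0: arr[0]=11 > 9 → no swap
j=1: arr[1]=11 > 9 → no swap
j=2: arr[2]=9 ≤ 9 → i=0, swap arr[0],arr[2] → 9 11 11 6 9 12 9 10 12 8 8 9
j=3: arr[3]=6 ≤ 9 → i=1, swap arr[1],arr[3] → 9 6 11 11 9 12 9 10 12 8 8 9
j=4: arr[4]=9 ≤ 9 → i=2, swap arr[2],arr[4] → 9 6 9 11 11 12 9 10 12 8 8 9
j=5: arr[5]=12 > 9 → no swap
j=6: arr[6]=9 ≤ 9 → i=3, swap arr[3],arr[6] → 9 6 9 9 11 12 11 10 12 8 8 9
j=7: arr[7]=10 > 9 → no swap
j=8: arr[8]=12 > 9 → no swap
j=9: arr[9]=8 ≤ 9 → i=4, swap arr[4],arr[9] → 9 6 9 9 8 12 11 10 12 11 8 9
j=10: arr[10]=8 ≤ 9 → i=5, swap arr[5],arr[10] → 9 6 9 9 8 8 11 10 12 11 12 9
final swap arr[6],arr[11] → 9 6 9 9 8 8 9 10 12 11 12 11; return 6

9 6 9 9 8 8 9 10 12 11 12 11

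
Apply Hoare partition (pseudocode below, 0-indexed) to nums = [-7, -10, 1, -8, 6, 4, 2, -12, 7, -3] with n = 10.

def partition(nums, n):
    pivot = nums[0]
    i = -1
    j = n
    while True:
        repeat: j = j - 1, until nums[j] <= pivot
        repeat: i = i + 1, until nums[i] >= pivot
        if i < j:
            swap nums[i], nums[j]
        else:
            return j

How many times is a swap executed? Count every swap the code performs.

pivot=-7
j stops at 7 (-12), i stops at 0 (-7); swap ⇒ [-12, -10, 1, -8, 6, 4, 2, -7, 7, -3]
j stops at 3 (-8), i stops at 2 (1); swap ⇒ [-12, -10, -8, 1, 6, 4, 2, -7, 7, -3]
j stops at 2, i stops at 3; i≥j ⇒ return 2. nums=[-12, -10, -8, 1, 6, 4, 2, -7, 7, -3]

2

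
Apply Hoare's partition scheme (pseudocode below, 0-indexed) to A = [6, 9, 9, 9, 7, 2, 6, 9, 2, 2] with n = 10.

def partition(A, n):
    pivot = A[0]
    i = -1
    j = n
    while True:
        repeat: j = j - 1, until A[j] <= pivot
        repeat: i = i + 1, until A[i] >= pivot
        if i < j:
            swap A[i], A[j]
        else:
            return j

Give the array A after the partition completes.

pivot = A[0] = 6; i = -1, j = 10
j→9 (A[9]=2≤6), i→0 (A[0]=6≥6); i<j, swap → [2, 9, 9, 9, 7, 2, 6, 9, 2, 6]
j→8 (A[8]=2≤6), i→1 (A[1]=9≥6); i<j, swap → [2, 2, 9, 9, 7, 2, 6, 9, 9, 6]
j→6 (A[6]=6≤6), i→2 (A[2]=9≥6); i<j, swap → [2, 2, 6, 9, 7, 2, 9, 9, 9, 6]
j→5 (A[5]=2≤6), i→3 (A[3]=9≥6); i<j, swap → [2, 2, 6, 2, 7, 9, 9, 9, 9, 6]
j→3, i→4; i≥j, return j=3. A = [2, 2, 6, 2, 7, 9, 9, 9, 9, 6]

[2, 2, 6, 2, 7, 9, 9, 9, 9, 6]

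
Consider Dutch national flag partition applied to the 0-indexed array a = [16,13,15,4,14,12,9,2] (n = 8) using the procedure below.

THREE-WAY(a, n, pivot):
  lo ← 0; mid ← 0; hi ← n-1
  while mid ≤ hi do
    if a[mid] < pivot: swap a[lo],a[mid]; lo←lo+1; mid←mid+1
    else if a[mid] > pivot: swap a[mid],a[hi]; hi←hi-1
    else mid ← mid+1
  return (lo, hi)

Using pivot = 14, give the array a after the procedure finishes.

[2,13,9,4,12,14,15,16]

lo=0 mid=0 hi=7
16>14: swap(0,7), hi=6 ⇒ [2,13,15,4,14,12,9,16]
2<14: swap(0,0), lo=1 mid=1 ⇒ [2,13,15,4,14,12,9,16]
13<14: swap(1,1), lo=2 mid=2 ⇒ [2,13,15,4,14,12,9,16]
15>14: swap(2,6), hi=5 ⇒ [2,13,9,4,14,12,15,16]
9<14: swap(2,2), lo=3 mid=3 ⇒ [2,13,9,4,14,12,15,16]
4<14: swap(3,3), lo=4 mid=4 ⇒ [2,13,9,4,14,12,15,16]
14=14: mid=5
12<14: swap(4,5), lo=5 mid=6 ⇒ [2,13,9,4,12,14,15,16]
done. lo=5 hi=5; a=[2,13,9,4,12,14,15,16]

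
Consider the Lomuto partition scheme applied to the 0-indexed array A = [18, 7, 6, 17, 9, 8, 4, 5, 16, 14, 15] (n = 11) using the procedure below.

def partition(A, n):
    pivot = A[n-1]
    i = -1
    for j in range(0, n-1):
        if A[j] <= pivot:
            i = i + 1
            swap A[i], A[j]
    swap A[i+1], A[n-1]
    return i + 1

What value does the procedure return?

pivot=15, i=-1
j=0: 18>15, skip
j=1: 7≤15, i=0, swap(0,1) ⇒ [7, 18, 6, 17, 9, 8, 4, 5, 16, 14, 15]
j=2: 6≤15, i=1, swap(1,2) ⇒ [7, 6, 18, 17, 9, 8, 4, 5, 16, 14, 15]
j=3: 17>15, skip
j=4: 9≤15, i=2, swap(2,4) ⇒ [7, 6, 9, 17, 18, 8, 4, 5, 16, 14, 15]
j=5: 8≤15, i=3, swap(3,5) ⇒ [7, 6, 9, 8, 18, 17, 4, 5, 16, 14, 15]
j=6: 4≤15, i=4, swap(4,6) ⇒ [7, 6, 9, 8, 4, 17, 18, 5, 16, 14, 15]
j=7: 5≤15, i=5, swap(5,7) ⇒ [7, 6, 9, 8, 4, 5, 18, 17, 16, 14, 15]
j=8: 16>15, skip
j=9: 14≤15, i=6, swap(6,9) ⇒ [7, 6, 9, 8, 4, 5, 14, 17, 16, 18, 15]
swap(7,10) ⇒ [7, 6, 9, 8, 4, 5, 14, 15, 16, 18, 17]; return 7

7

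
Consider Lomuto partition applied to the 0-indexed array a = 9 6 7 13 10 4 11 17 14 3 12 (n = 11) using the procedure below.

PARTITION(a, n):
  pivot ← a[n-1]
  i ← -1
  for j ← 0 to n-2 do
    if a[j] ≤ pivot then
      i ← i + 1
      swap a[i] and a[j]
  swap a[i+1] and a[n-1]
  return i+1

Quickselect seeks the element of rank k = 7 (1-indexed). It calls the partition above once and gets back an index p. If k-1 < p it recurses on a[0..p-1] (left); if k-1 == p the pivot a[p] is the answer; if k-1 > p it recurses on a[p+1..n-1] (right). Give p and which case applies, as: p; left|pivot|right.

pivot = a[10] = 12; i = -1
j=0: a[0]=9 ≤ 12 → i=0, swap a[0],a[0] (no change) → 9 6 7 13 10 4 11 17 14 3 12
j=1: a[1]=6 ≤ 12 → i=1, swap a[1],a[1] (no change) → 9 6 7 13 10 4 11 17 14 3 12
j=2: a[2]=7 ≤ 12 → i=2, swap a[2],a[2] (no change) → 9 6 7 13 10 4 11 17 14 3 12
j=3: a[3]=13 > 12 → no swap
j=4: a[4]=10 ≤ 12 → i=3, swap a[3],a[4] → 9 6 7 10 13 4 11 17 14 3 12
j=5: a[5]=4 ≤ 12 → i=4, swap a[4],a[5] → 9 6 7 10 4 13 11 17 14 3 12
j=6: a[6]=11 ≤ 12 → i=5, swap a[5],a[6] → 9 6 7 10 4 11 13 17 14 3 12
j=7: a[7]=17 > 12 → no swap
j=8: a[8]=14 > 12 → no swap
j=9: a[9]=3 ≤ 12 → i=6, swap a[6],a[9] → 9 6 7 10 4 11 3 17 14 13 12
final swap a[7],a[10] → 9 6 7 10 4 11 3 12 14 13 17; return 7
p = 7; k-1 = 6 < 7 ⇒ left

7; left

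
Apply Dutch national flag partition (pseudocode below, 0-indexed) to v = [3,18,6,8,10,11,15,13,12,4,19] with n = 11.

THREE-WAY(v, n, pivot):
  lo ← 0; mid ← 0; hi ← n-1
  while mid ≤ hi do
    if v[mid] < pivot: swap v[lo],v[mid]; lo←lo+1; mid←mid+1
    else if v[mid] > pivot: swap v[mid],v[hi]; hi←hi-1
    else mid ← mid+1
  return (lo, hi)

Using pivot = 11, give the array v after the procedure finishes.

[3,4,6,8,10,11,13,12,15,19,18]

pivot = 11; lo=0, mid=0, hi=10
v[mid]=3<11: swap v[0],v[0]; lo=1,mid=1 → [3,18,6,8,10,11,15,13,12,4,19]
v[mid]=18>11: swap v[1],v[10]; hi=9 → [3,19,6,8,10,11,15,13,12,4,18]
v[mid]=19>11: swap v[1],v[9]; hi=8 → [3,4,6,8,10,11,15,13,12,19,18]
v[mid]=4<11: swap v[1],v[1]; lo=2,mid=2 → [3,4,6,8,10,11,15,13,12,19,18]
v[mid]=6<11: swap v[2],v[2]; lo=3,mid=3 → [3,4,6,8,10,11,15,13,12,19,18]
v[mid]=8<11: swap v[3],v[3]; lo=4,mid=4 → [3,4,6,8,10,11,15,13,12,19,18]
v[mid]=10<11: swap v[4],v[4]; lo=5,mid=5 → [3,4,6,8,10,11,15,13,12,19,18]
v[mid]=11=11: mid=6
v[mid]=15>11: swap v[6],v[8]; hi=7 → [3,4,6,8,10,11,12,13,15,19,18]
v[mid]=12>11: swap v[6],v[7]; hi=6 → [3,4,6,8,10,11,13,12,15,19,18]
v[mid]=13>11: swap v[6],v[6]; hi=5 → [3,4,6,8,10,11,13,12,15,19,18]
end: lo=5, hi=5; v = [3,4,6,8,10,11,13,12,15,19,18]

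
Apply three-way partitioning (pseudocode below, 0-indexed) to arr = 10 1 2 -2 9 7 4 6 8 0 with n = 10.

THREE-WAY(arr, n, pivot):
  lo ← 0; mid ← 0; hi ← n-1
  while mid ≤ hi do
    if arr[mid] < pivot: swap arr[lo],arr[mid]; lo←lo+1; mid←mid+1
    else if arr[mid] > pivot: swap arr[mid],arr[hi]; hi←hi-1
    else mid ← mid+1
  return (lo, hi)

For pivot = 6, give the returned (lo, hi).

lo=0 mid=0 hi=9
10>6: swap(0,9), hi=8 ⇒ 0 1 2 -2 9 7 4 6 8 10
0<6: swap(0,0), lo=1 mid=1 ⇒ 0 1 2 -2 9 7 4 6 8 10
1<6: swap(1,1), lo=2 mid=2 ⇒ 0 1 2 -2 9 7 4 6 8 10
2<6: swap(2,2), lo=3 mid=3 ⇒ 0 1 2 -2 9 7 4 6 8 10
-2<6: swap(3,3), lo=4 mid=4 ⇒ 0 1 2 -2 9 7 4 6 8 10
9>6: swap(4,8), hi=7 ⇒ 0 1 2 -2 8 7 4 6 9 10
8>6: swap(4,7), hi=6 ⇒ 0 1 2 -2 6 7 4 8 9 10
6=6: mid=5
7>6: swap(5,6), hi=5 ⇒ 0 1 2 -2 6 4 7 8 9 10
4<6: swap(4,5), lo=5 mid=6 ⇒ 0 1 2 -2 4 6 7 8 9 10
done. lo=5 hi=5; arr=0 1 2 -2 4 6 7 8 9 10

(5, 5)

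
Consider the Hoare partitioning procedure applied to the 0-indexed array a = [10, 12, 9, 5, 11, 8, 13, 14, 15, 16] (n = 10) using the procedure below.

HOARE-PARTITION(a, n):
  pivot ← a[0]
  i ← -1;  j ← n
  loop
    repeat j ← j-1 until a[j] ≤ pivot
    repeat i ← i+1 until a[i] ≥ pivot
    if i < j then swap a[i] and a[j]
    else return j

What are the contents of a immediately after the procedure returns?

pivot = a[0] = 10; i = -1, j = 10
j→5 (a[5]=8≤10), i→0 (a[0]=10≥10); i<j, swap → [8, 12, 9, 5, 11, 10, 13, 14, 15, 16]
j→3 (a[3]=5≤10), i→1 (a[1]=12≥10); i<j, swap → [8, 5, 9, 12, 11, 10, 13, 14, 15, 16]
j→2, i→3; i≥j, return j=2. a = [8, 5, 9, 12, 11, 10, 13, 14, 15, 16]

[8, 5, 9, 12, 11, 10, 13, 14, 15, 16]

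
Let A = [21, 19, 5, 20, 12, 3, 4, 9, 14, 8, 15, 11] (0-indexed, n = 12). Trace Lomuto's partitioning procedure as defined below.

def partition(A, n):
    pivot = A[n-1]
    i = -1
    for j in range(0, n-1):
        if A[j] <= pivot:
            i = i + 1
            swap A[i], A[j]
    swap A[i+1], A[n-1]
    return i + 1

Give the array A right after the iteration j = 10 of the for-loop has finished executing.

[5, 3, 4, 9, 8, 19, 21, 20, 14, 12, 15, 11]

pivot=11, i=-1
j=0: 21>11, skip
j=1: 19>11, skip
j=2: 5≤11, i=0, swap(0,2) ⇒ [5, 19, 21, 20, 12, 3, 4, 9, 14, 8, 15, 11]
j=3: 20>11, skip
j=4: 12>11, skip
j=5: 3≤11, i=1, swap(1,5) ⇒ [5, 3, 21, 20, 12, 19, 4, 9, 14, 8, 15, 11]
j=6: 4≤11, i=2, swap(2,6) ⇒ [5, 3, 4, 20, 12, 19, 21, 9, 14, 8, 15, 11]
j=7: 9≤11, i=3, swap(3,7) ⇒ [5, 3, 4, 9, 12, 19, 21, 20, 14, 8, 15, 11]
j=8: 14>11, skip
j=9: 8≤11, i=4, swap(4,9) ⇒ [5, 3, 4, 9, 8, 19, 21, 20, 14, 12, 15, 11]
j=10: 15>11, skip
(after j=10) A = [5, 3, 4, 9, 8, 19, 21, 20, 14, 12, 15, 11]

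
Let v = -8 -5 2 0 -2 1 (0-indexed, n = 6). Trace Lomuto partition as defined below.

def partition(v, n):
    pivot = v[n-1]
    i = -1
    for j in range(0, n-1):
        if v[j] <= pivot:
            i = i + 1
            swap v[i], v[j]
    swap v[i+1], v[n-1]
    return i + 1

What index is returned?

pivot=1, i=-1
j=0: -8≤1, i=0, swap(0,0) ⇒ -8 -5 2 0 -2 1
j=1: -5≤1, i=1, swap(1,1) ⇒ -8 -5 2 0 -2 1
j=2: 2>1, skip
j=3: 0≤1, i=2, swap(2,3) ⇒ -8 -5 0 2 -2 1
j=4: -2≤1, i=3, swap(3,4) ⇒ -8 -5 0 -2 2 1
swap(4,5) ⇒ -8 -5 0 -2 1 2; return 4

4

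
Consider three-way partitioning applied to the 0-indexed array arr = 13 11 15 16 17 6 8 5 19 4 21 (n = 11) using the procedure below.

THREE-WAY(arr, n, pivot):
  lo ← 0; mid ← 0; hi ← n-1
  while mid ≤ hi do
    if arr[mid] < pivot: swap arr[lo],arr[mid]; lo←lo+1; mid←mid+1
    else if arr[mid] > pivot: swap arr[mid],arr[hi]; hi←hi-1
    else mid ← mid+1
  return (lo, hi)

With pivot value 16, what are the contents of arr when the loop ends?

lo=0 mid=0 hi=10
13<16: swap(0,0), lo=1 mid=1 ⇒ 13 11 15 16 17 6 8 5 19 4 21
11<16: swap(1,1), lo=2 mid=2 ⇒ 13 11 15 16 17 6 8 5 19 4 21
15<16: swap(2,2), lo=3 mid=3 ⇒ 13 11 15 16 17 6 8 5 19 4 21
16=16: mid=4
17>16: swap(4,10), hi=9 ⇒ 13 11 15 16 21 6 8 5 19 4 17
21>16: swap(4,9), hi=8 ⇒ 13 11 15 16 4 6 8 5 19 21 17
4<16: swap(3,4), lo=4 mid=5 ⇒ 13 11 15 4 16 6 8 5 19 21 17
6<16: swap(4,5), lo=5 mid=6 ⇒ 13 11 15 4 6 16 8 5 19 21 17
8<16: swap(5,6), lo=6 mid=7 ⇒ 13 11 15 4 6 8 16 5 19 21 17
5<16: swap(6,7), lo=7 mid=8 ⇒ 13 11 15 4 6 8 5 16 19 21 17
19>16: swap(8,8), hi=7 ⇒ 13 11 15 4 6 8 5 16 19 21 17
done. lo=7 hi=7; arr=13 11 15 4 6 8 5 16 19 21 17

13 11 15 4 6 8 5 16 19 21 17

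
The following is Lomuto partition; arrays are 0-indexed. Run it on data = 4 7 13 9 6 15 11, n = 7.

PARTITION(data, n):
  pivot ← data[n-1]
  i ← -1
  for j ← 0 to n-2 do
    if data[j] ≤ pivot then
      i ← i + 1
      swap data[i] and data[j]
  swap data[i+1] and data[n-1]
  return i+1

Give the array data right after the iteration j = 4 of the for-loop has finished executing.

pivot = data[6] = 11; i = -1
j=0: data[0]=4 ≤ 11 → i=0, swap data[0],data[0] (no change) → 4 7 13 9 6 15 11
j=1: data[1]=7 ≤ 11 → i=1, swap data[1],data[1] (no change) → 4 7 13 9 6 15 11
j=2: data[2]=13 > 11 → no swap
j=3: data[3]=9 ≤ 11 → i=2, swap data[2],data[3] → 4 7 9 13 6 15 11
j=4: data[4]=6 ≤ 11 → i=3, swap data[3],data[4] → 4 7 9 6 13 15 11
(after j=4) data = 4 7 9 6 13 15 11

4 7 9 6 13 15 11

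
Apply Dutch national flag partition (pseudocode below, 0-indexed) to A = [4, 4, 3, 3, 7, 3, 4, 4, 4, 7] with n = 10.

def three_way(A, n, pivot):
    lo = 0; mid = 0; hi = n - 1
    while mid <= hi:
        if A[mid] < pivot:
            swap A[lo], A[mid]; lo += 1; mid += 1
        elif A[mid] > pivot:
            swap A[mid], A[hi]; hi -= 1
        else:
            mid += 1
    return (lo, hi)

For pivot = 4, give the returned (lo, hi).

(3, 7)

lo=0 mid=0 hi=9
4=4: mid=1
4=4: mid=2
3<4: swap(0,2), lo=1 mid=3 ⇒ [3, 4, 4, 3, 7, 3, 4, 4, 4, 7]
3<4: swap(1,3), lo=2 mid=4 ⇒ [3, 3, 4, 4, 7, 3, 4, 4, 4, 7]
7>4: swap(4,9), hi=8 ⇒ [3, 3, 4, 4, 7, 3, 4, 4, 4, 7]
7>4: swap(4,8), hi=7 ⇒ [3, 3, 4, 4, 4, 3, 4, 4, 7, 7]
4=4: mid=5
3<4: swap(2,5), lo=3 mid=6 ⇒ [3, 3, 3, 4, 4, 4, 4, 4, 7, 7]
4=4: mid=7
4=4: mid=8
done. lo=3 hi=7; A=[3, 3, 3, 4, 4, 4, 4, 4, 7, 7]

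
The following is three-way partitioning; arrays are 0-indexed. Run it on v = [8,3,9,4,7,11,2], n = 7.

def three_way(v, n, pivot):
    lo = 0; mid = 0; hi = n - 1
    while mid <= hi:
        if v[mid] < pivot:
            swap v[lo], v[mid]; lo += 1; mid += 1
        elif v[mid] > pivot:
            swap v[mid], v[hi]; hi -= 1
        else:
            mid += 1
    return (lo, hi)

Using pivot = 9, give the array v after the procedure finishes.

[8,3,4,7,2,9,11]

lo=0 mid=0 hi=6
8<9: swap(0,0), lo=1 mid=1 ⇒ [8,3,9,4,7,11,2]
3<9: swap(1,1), lo=2 mid=2 ⇒ [8,3,9,4,7,11,2]
9=9: mid=3
4<9: swap(2,3), lo=3 mid=4 ⇒ [8,3,4,9,7,11,2]
7<9: swap(3,4), lo=4 mid=5 ⇒ [8,3,4,7,9,11,2]
11>9: swap(5,6), hi=5 ⇒ [8,3,4,7,9,2,11]
2<9: swap(4,5), lo=5 mid=6 ⇒ [8,3,4,7,2,9,11]
done. lo=5 hi=5; v=[8,3,4,7,2,9,11]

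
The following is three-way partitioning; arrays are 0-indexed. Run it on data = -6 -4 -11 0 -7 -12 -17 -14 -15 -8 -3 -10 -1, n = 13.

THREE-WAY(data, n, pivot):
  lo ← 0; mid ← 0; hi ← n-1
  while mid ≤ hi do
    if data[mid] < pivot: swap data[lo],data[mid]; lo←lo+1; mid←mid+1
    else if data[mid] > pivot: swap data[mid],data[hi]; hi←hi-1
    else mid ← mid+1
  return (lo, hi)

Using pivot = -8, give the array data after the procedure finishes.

lo=0 mid=0 hi=12
-6>-8: swap(0,12), hi=11 ⇒ -1 -4 -11 0 -7 -12 -17 -14 -15 -8 -3 -10 -6
-1>-8: swap(0,11), hi=10 ⇒ -10 -4 -11 0 -7 -12 -17 -14 -15 -8 -3 -1 -6
-10<-8: swap(0,0), lo=1 mid=1 ⇒ -10 -4 -11 0 -7 -12 -17 -14 -15 -8 -3 -1 -6
-4>-8: swap(1,10), hi=9 ⇒ -10 -3 -11 0 -7 -12 -17 -14 -15 -8 -4 -1 -6
-3>-8: swap(1,9), hi=8 ⇒ -10 -8 -11 0 -7 -12 -17 -14 -15 -3 -4 -1 -6
-8=-8: mid=2
-11<-8: swap(1,2), lo=2 mid=3 ⇒ -10 -11 -8 0 -7 -12 -17 -14 -15 -3 -4 -1 -6
0>-8: swap(3,8), hi=7 ⇒ -10 -11 -8 -15 -7 -12 -17 -14 0 -3 -4 -1 -6
-15<-8: swap(2,3), lo=3 mid=4 ⇒ -10 -11 -15 -8 -7 -12 -17 -14 0 -3 -4 -1 -6
-7>-8: swap(4,7), hi=6 ⇒ -10 -11 -15 -8 -14 -12 -17 -7 0 -3 -4 -1 -6
-14<-8: swap(3,4), lo=4 mid=5 ⇒ -10 -11 -15 -14 -8 -12 -17 -7 0 -3 -4 -1 -6
-12<-8: swap(4,5), lo=5 mid=6 ⇒ -10 -11 -15 -14 -12 -8 -17 -7 0 -3 -4 -1 -6
-17<-8: swap(5,6), lo=6 mid=7 ⇒ -10 -11 -15 -14 -12 -17 -8 -7 0 -3 -4 -1 -6
done. lo=6 hi=6; data=-10 -11 -15 -14 -12 -17 -8 -7 0 -3 -4 -1 -6

-10 -11 -15 -14 -12 -17 -8 -7 0 -3 -4 -1 -6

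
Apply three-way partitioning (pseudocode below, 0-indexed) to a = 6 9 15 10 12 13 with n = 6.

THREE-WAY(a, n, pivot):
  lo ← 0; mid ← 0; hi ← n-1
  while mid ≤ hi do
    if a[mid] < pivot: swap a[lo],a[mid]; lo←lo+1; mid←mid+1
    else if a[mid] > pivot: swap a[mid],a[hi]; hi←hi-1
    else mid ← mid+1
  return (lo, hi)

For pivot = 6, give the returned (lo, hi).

(0, 0)

lo=0 mid=0 hi=5
6=6: mid=1
9>6: swap(1,5), hi=4 ⇒ 6 13 15 10 12 9
13>6: swap(1,4), hi=3 ⇒ 6 12 15 10 13 9
12>6: swap(1,3), hi=2 ⇒ 6 10 15 12 13 9
10>6: swap(1,2), hi=1 ⇒ 6 15 10 12 13 9
15>6: swap(1,1), hi=0 ⇒ 6 15 10 12 13 9
done. lo=0 hi=0; a=6 15 10 12 13 9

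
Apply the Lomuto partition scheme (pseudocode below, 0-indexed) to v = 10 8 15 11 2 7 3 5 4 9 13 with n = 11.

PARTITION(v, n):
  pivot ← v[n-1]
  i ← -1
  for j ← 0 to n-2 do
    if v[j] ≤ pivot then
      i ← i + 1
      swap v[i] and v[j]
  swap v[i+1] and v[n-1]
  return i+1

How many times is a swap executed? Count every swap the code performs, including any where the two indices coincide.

10

pivot=13, i=-1
j=0: 10≤13, i=0, swap(0,0) ⇒ 10 8 15 11 2 7 3 5 4 9 13
j=1: 8≤13, i=1, swap(1,1) ⇒ 10 8 15 11 2 7 3 5 4 9 13
j=2: 15>13, skip
j=3: 11≤13, i=2, swap(2,3) ⇒ 10 8 11 15 2 7 3 5 4 9 13
j=4: 2≤13, i=3, swap(3,4) ⇒ 10 8 11 2 15 7 3 5 4 9 13
j=5: 7≤13, i=4, swap(4,5) ⇒ 10 8 11 2 7 15 3 5 4 9 13
j=6: 3≤13, i=5, swap(5,6) ⇒ 10 8 11 2 7 3 15 5 4 9 13
j=7: 5≤13, i=6, swap(6,7) ⇒ 10 8 11 2 7 3 5 15 4 9 13
j=8: 4≤13, i=7, swap(7,8) ⇒ 10 8 11 2 7 3 5 4 15 9 13
j=9: 9≤13, i=8, swap(8,9) ⇒ 10 8 11 2 7 3 5 4 9 15 13
swap(9,10) ⇒ 10 8 11 2 7 3 5 4 9 13 15; return 9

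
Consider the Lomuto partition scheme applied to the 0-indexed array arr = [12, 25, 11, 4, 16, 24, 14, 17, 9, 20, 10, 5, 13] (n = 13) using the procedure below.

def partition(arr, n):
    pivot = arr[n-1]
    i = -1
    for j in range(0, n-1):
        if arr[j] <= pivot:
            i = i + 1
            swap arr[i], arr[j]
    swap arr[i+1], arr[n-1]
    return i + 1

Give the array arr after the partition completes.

[12, 11, 4, 9, 10, 5, 13, 17, 25, 20, 16, 24, 14]

pivot=13, i=-1
j=0: 12≤13, i=0, swap(0,0) ⇒ [12, 25, 11, 4, 16, 24, 14, 17, 9, 20, 10, 5, 13]
j=1: 25>13, skip
j=2: 11≤13, i=1, swap(1,2) ⇒ [12, 11, 25, 4, 16, 24, 14, 17, 9, 20, 10, 5, 13]
j=3: 4≤13, i=2, swap(2,3) ⇒ [12, 11, 4, 25, 16, 24, 14, 17, 9, 20, 10, 5, 13]
j=4: 16>13, skip
j=5: 24>13, skip
j=6: 14>13, skip
j=7: 17>13, skip
j=8: 9≤13, i=3, swap(3,8) ⇒ [12, 11, 4, 9, 16, 24, 14, 17, 25, 20, 10, 5, 13]
j=9: 20>13, skip
j=10: 10≤13, i=4, swap(4,10) ⇒ [12, 11, 4, 9, 10, 24, 14, 17, 25, 20, 16, 5, 13]
j=11: 5≤13, i=5, swap(5,11) ⇒ [12, 11, 4, 9, 10, 5, 14, 17, 25, 20, 16, 24, 13]
swap(6,12) ⇒ [12, 11, 4, 9, 10, 5, 13, 17, 25, 20, 16, 24, 14]; return 6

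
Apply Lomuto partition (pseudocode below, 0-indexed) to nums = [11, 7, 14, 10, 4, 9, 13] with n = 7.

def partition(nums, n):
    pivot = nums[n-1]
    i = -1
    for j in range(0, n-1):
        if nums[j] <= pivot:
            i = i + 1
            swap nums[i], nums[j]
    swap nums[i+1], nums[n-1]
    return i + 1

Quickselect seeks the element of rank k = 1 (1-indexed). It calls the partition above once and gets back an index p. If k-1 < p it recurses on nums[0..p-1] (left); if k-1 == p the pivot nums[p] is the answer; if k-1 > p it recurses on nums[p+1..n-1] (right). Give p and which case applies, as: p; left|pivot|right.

pivot=13, i=-1
j=0: 11≤13, i=0, swap(0,0) ⇒ [11, 7, 14, 10, 4, 9, 13]
j=1: 7≤13, i=1, swap(1,1) ⇒ [11, 7, 14, 10, 4, 9, 13]
j=2: 14>13, skip
j=3: 10≤13, i=2, swap(2,3) ⇒ [11, 7, 10, 14, 4, 9, 13]
j=4: 4≤13, i=3, swap(3,4) ⇒ [11, 7, 10, 4, 14, 9, 13]
j=5: 9≤13, i=4, swap(4,5) ⇒ [11, 7, 10, 4, 9, 14, 13]
swap(5,6) ⇒ [11, 7, 10, 4, 9, 13, 14]; return 5
p = 5; k-1 = 0 < 5 ⇒ left

5; left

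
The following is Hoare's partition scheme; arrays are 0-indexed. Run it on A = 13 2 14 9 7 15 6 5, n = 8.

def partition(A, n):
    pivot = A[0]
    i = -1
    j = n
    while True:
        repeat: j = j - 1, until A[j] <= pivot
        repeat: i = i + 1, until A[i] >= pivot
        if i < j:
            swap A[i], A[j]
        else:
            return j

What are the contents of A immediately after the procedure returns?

5 2 6 9 7 15 14 13

pivot = A[0] = 13; i = -1, j = 8
j→7 (A[7]=5≤13), i→0 (A[0]=13≥13); i<j, swap → 5 2 14 9 7 15 6 13
j→6 (A[6]=6≤13), i→2 (A[2]=14≥13); i<j, swap → 5 2 6 9 7 15 14 13
j→4, i→5; i≥j, return j=4. A = 5 2 6 9 7 15 14 13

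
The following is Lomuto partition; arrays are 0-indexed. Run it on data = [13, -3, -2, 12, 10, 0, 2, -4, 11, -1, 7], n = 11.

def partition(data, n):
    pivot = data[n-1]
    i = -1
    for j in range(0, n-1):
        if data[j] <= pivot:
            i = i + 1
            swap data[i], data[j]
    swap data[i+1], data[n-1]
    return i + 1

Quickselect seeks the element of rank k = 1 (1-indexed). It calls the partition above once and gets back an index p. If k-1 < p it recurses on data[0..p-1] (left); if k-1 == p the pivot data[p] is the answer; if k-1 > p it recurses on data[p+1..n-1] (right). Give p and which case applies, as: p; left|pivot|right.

6; left

pivot=7, i=-1
j=0: 13>7, skip
j=1: -3≤7, i=0, swap(0,1) ⇒ [-3, 13, -2, 12, 10, 0, 2, -4, 11, -1, 7]
j=2: -2≤7, i=1, swap(1,2) ⇒ [-3, -2, 13, 12, 10, 0, 2, -4, 11, -1, 7]
j=3: 12>7, skip
j=4: 10>7, skip
j=5: 0≤7, i=2, swap(2,5) ⇒ [-3, -2, 0, 12, 10, 13, 2, -4, 11, -1, 7]
j=6: 2≤7, i=3, swap(3,6) ⇒ [-3, -2, 0, 2, 10, 13, 12, -4, 11, -1, 7]
j=7: -4≤7, i=4, swap(4,7) ⇒ [-3, -2, 0, 2, -4, 13, 12, 10, 11, -1, 7]
j=8: 11>7, skip
j=9: -1≤7, i=5, swap(5,9) ⇒ [-3, -2, 0, 2, -4, -1, 12, 10, 11, 13, 7]
swap(6,10) ⇒ [-3, -2, 0, 2, -4, -1, 7, 10, 11, 13, 12]; return 6
p = 6; k-1 = 0 < 6 ⇒ left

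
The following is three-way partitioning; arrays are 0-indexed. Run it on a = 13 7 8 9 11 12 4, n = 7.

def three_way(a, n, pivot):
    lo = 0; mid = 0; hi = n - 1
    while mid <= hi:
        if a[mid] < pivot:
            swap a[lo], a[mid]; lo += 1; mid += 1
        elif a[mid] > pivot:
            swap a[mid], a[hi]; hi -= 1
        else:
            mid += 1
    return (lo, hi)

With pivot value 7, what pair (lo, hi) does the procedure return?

(1, 1)

pivot = 7; lo=0, mid=0, hi=6
a[mid]=13>7: swap a[0],a[6]; hi=5 → 4 7 8 9 11 12 13
a[mid]=4<7: swap a[0],a[0]; lo=1,mid=1 → 4 7 8 9 11 12 13
a[mid]=7=7: mid=2
a[mid]=8>7: swap a[2],a[5]; hi=4 → 4 7 12 9 11 8 13
a[mid]=12>7: swap a[2],a[4]; hi=3 → 4 7 11 9 12 8 13
a[mid]=11>7: swap a[2],a[3]; hi=2 → 4 7 9 11 12 8 13
a[mid]=9>7: swap a[2],a[2]; hi=1 → 4 7 9 11 12 8 13
end: lo=1, hi=1; a = 4 7 9 11 12 8 13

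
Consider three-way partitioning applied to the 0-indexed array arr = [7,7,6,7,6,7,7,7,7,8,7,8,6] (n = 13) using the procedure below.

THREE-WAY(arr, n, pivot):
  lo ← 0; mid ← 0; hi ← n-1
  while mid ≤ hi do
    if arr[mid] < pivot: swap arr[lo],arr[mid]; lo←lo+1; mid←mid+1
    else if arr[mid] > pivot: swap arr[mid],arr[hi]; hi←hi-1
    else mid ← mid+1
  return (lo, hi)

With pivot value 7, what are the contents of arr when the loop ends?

[6,6,6,7,7,7,7,7,7,7,7,8,8]

pivot = 7; lo=0, mid=0, hi=12
arr[mid]=7=7: mid=1
arr[mid]=7=7: mid=2
arr[mid]=6<7: swap arr[0],arr[2]; lo=1,mid=3 → [6,7,7,7,6,7,7,7,7,8,7,8,6]
arr[mid]=7=7: mid=4
arr[mid]=6<7: swap arr[1],arr[4]; lo=2,mid=5 → [6,6,7,7,7,7,7,7,7,8,7,8,6]
arr[mid]=7=7: mid=6
arr[mid]=7=7: mid=7
arr[mid]=7=7: mid=8
arr[mid]=7=7: mid=9
arr[mid]=8>7: swap arr[9],arr[12]; hi=11 → [6,6,7,7,7,7,7,7,7,6,7,8,8]
arr[mid]=6<7: swap arr[2],arr[9]; lo=3,mid=10 → [6,6,6,7,7,7,7,7,7,7,7,8,8]
arr[mid]=7=7: mid=11
arr[mid]=8>7: swap arr[11],arr[11]; hi=10 → [6,6,6,7,7,7,7,7,7,7,7,8,8]
end: lo=3, hi=10; arr = [6,6,6,7,7,7,7,7,7,7,7,8,8]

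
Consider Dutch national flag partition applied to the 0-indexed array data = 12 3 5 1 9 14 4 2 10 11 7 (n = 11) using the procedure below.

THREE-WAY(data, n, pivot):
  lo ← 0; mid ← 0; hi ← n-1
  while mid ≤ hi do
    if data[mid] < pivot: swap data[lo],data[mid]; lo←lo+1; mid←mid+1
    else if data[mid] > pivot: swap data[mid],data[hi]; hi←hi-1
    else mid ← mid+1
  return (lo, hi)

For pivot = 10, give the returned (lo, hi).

(7, 7)

pivot = 10; lo=0, mid=0, hi=10
data[mid]=12>10: swap data[0],data[10]; hi=9 → 7 3 5 1 9 14 4 2 10 11 12
data[mid]=7<10: swap data[0],data[0]; lo=1,mid=1 → 7 3 5 1 9 14 4 2 10 11 12
data[mid]=3<10: swap data[1],data[1]; lo=2,mid=2 → 7 3 5 1 9 14 4 2 10 11 12
data[mid]=5<10: swap data[2],data[2]; lo=3,mid=3 → 7 3 5 1 9 14 4 2 10 11 12
data[mid]=1<10: swap data[3],data[3]; lo=4,mid=4 → 7 3 5 1 9 14 4 2 10 11 12
data[mid]=9<10: swap data[4],data[4]; lo=5,mid=5 → 7 3 5 1 9 14 4 2 10 11 12
data[mid]=14>10: swap data[5],data[9]; hi=8 → 7 3 5 1 9 11 4 2 10 14 12
data[mid]=11>10: swap data[5],data[8]; hi=7 → 7 3 5 1 9 10 4 2 11 14 12
data[mid]=10=10: mid=6
data[mid]=4<10: swap data[5],data[6]; lo=6,mid=7 → 7 3 5 1 9 4 10 2 11 14 12
data[mid]=2<10: swap data[6],data[7]; lo=7,mid=8 → 7 3 5 1 9 4 2 10 11 14 12
end: lo=7, hi=7; data = 7 3 5 1 9 4 2 10 11 14 12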